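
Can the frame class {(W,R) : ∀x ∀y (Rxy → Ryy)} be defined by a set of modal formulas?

The condition is shift-reflexivity. A defining modal formula is □(□q → q).
Suppose □(□q→q) is valid. Take Rxy and set V(q)={w : Ryw}. Then at y, □q holds; since □(□q→q) at x, □q→q at y, so q at y, i.e. Ryy.

Definable; □(□q → q) defines it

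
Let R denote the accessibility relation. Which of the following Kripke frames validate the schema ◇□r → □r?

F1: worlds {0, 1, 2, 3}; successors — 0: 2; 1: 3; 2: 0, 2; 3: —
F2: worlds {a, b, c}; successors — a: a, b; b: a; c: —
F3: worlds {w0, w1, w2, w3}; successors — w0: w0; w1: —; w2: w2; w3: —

This is the axiom for the Euclidean property; its first-order frame correspondent is ∀x ∀y ∀z (Rxy ∧ Rxz → Ryz).
F1: fails — R13 and R13 but not R33.
F2: fails — Rab and Rab but not Rbb.
F3: satisfies the condition.

F3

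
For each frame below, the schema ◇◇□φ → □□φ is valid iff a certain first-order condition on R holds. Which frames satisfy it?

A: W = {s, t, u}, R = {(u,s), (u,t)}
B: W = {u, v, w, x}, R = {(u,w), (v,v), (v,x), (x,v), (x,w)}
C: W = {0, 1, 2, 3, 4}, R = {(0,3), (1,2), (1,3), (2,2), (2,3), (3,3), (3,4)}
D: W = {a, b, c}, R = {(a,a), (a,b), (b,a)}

This is the axiom for a generalized confluence (Geach) condition; its first-order frame correspondent is ∀x ∀y ∀z ((xR²y ∧ xR²z) → ∃w (yRw ∧ z = w)).
A: condition met.
B: fails — vR²v, vR²w but no t with vRt and w=t.
C: fails — 0R²4, 0R²3 but no w with 4Rw and 3=w.
D: fails — aR²b, aR²b but no w with bRw and b=w.

A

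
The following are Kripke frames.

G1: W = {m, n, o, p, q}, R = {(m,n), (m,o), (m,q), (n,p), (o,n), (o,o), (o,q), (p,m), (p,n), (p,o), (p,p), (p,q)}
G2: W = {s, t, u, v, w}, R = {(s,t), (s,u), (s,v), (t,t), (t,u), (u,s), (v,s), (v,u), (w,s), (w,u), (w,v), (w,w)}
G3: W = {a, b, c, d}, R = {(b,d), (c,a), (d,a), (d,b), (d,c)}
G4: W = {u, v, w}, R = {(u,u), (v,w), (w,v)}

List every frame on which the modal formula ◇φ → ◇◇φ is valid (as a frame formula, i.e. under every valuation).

The schema corresponds to a generalized confluence (Geach) condition: ∀x ∀y (xRy → ∃w (y = w ∧ xR²w)).
G1: satisfies the condition.
G2: fails — sRv but no w* with v=w* and sR²w*.
G3: fails — bRd but no w with d=w and bR²w.
G4: fails — vRw but no t with w=t and vR²t.
Valid on: G1.

G1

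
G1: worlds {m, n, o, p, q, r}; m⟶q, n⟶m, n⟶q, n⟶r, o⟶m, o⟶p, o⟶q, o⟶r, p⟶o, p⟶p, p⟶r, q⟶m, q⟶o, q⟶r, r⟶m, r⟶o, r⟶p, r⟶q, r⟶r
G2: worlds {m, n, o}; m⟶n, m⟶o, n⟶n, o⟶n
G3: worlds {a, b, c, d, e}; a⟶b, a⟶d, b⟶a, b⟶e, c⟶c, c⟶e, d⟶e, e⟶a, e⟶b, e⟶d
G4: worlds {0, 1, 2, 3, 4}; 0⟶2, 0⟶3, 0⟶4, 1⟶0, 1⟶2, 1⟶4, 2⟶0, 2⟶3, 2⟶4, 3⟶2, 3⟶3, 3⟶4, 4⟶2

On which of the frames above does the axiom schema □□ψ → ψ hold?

The schema corresponds to a generalized confluence (Geach) condition: ∀x ∃w (xR²w ∧ x = w).
G1: fails — at n but no w with nR²w and n=w.
G2: fails — at m but no w with mR²w and m=w.
G3: condition met.
G4: fails — at 1 but no w with 1R²w and 1=w.

G3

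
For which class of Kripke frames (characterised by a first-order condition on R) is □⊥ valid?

□⊥ is valid iff no world has any successor (otherwise □⊥ fails at any world with one).

emptiness of R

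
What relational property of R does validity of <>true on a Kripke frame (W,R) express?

This is a form of the D axiom.
It corresponds to seriality: forall x exists y Rxy.

seriality: forall x exists y Rxy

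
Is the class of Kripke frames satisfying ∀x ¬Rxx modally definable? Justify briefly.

Modal frame validity is preserved under surjective bounded morphisms.
The 2-cycle (worlds 0,1 with 0→1→0) is irreflexive, and the map sending every world to a single reflexive point • is a surjective bounded morphism (forth: every edge maps to (•,•); back: every world has a successor). So any modal formula valid on the 2-cycle is also valid on the reflexive point, which is not irreflexive.
Hence irreflexivity is not modally definable.

No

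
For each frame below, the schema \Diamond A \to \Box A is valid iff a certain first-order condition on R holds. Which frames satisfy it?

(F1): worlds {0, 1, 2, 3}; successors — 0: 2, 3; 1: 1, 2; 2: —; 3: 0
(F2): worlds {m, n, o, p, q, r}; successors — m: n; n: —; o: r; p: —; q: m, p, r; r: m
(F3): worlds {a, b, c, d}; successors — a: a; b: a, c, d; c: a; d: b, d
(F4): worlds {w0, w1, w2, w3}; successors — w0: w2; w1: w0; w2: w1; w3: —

(F4)

This is the axiom for partial functionality; its first-order frame correspondent is \forall x \forall y \forall z (Rxy \wedge Rxz \to y = z).
(F1): fails — 0 sees both 2 and 3.
(F2): fails — q sees both m and p.
(F3): fails — b sees both a and c.
(F4): condition met.
Valid on: (F4).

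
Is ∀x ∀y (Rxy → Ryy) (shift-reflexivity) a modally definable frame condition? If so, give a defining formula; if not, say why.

Yes: it is shift-reflexivity, defined by the T□ schema □(□p → p).

Yes, by □(□p → p)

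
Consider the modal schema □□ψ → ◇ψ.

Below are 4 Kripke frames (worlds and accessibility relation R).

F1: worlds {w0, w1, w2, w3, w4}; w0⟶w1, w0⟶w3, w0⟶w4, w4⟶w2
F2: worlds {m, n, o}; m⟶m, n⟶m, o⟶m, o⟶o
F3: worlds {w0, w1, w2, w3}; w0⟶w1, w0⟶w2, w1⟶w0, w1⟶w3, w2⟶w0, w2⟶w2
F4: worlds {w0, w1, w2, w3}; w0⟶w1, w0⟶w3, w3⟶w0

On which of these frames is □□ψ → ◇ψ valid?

F2

The schema corresponds to a generalized confluence (Geach) condition: ∀x ∃w (xR²w ∧ xRw).
F1: fails — at w0 but no w with w0R²w and w0Rw.
F2: condition met.
F3: fails — at w1 but no w with w1R²w and w1Rw.
F4: fails — at w0 but no w with w0R²w and w0Rw.
Valid on: F2.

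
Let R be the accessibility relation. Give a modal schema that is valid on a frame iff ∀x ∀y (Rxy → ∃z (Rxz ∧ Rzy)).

□□p → □p

A defining formula is □□p → □p (the C4 axiom).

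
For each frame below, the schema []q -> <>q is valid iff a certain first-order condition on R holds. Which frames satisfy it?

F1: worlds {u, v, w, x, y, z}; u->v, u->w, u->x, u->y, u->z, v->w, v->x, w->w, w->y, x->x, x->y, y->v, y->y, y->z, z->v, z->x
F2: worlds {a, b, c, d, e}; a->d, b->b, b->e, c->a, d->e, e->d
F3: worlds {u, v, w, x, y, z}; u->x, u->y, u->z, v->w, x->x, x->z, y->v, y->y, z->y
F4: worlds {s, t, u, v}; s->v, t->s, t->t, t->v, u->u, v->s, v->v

F1, F2, F4

Frame correspondent (Sahlqvist): forall x exists y Rxy — i.e. seriality.
F1: holds.
F2: holds.
F3: fails — world w has no successor.
F4: holds.
Valid on: F1, F2, F4.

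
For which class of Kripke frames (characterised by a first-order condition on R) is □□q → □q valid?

density: ∀x ∀y (Rxy → ∃z (Rxz ∧ Rzy))

Suppose □□q→□q is valid. Take Rxy and set V(q)={w : xR²w}. Then □□q at x, so □q at x, so q at y, i.e. ∃z(Rxz∧Rzy).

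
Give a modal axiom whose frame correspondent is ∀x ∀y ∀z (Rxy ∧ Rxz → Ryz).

◇p → □◇p

A defining formula is ◇p → □◇p (the 5 axiom).
Suppose ◇p→□◇p is valid. Take Rxy, Rxz and set V(p)={y}. Then ◇p at x, so □◇p at x, so ◇p at z, so some w with Rzw has p; w=y, i.e. Rzy. By symmetry of the argument, Ryz.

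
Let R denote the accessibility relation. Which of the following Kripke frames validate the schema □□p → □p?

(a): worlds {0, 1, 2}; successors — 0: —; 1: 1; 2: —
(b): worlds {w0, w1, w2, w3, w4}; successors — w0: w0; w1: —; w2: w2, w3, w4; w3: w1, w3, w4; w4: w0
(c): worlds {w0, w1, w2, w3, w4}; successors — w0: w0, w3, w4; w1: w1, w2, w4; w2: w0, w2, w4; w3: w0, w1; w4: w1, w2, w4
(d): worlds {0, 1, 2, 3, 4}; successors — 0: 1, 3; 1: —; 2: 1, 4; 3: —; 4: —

The schema corresponds to density: ∀x ∀y (Rxy → ∃z (Rxz ∧ Rzy)).
(a): ✓.
(b): ✓.
(c): ✓.
(d): fails — R01 but no z with R0z and Rz1.
Valid on: (a), (b), (c).

(a), (b), (c)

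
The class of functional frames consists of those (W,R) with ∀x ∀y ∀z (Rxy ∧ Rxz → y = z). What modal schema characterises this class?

A defining formula is ◇s → □s (the CD axiom).
Suppose ◇s→□s is valid. Take Rxy, Rxz and set V(s)={y}. Then ◇s at x, so □s at x, so s at z, i.e. z=y.

◇s → □s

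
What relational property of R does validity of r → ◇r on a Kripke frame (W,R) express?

Replacing r by ¬r and contraposing gives the equivalent schema □r → r.
Suppose □r→r is valid. At any x set V(r)={w : Rxw}. Then □r holds at x, so r holds at x, i.e. Rxx.
The converse is a direct semantic check.
So the correspondent is reflexivity.

reflexivity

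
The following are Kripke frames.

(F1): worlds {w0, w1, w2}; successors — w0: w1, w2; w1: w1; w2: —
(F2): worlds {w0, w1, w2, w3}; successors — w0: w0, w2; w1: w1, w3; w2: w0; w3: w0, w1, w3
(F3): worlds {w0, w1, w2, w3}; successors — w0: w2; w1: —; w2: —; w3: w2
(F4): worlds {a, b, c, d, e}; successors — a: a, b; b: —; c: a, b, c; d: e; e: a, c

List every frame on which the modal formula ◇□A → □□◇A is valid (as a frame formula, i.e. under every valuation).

Frame correspondent (Sahlqvist): ∀x ∀y ∀z ((xRy ∧ xR²z) → ∃w (yRw ∧ zRw)) — i.e. a generalized confluence (Geach) condition.
(F1): fails — w0Rw2, w0R²w1 but no w with w2Rw and w1Rw.
(F2): fails — w1Rw1, w1R²w0 but no w with w1Rw and w0Rw.
(F3): ✓.
(F4): fails — aRa, aR²b but no w with aRw and bRw.

(F3)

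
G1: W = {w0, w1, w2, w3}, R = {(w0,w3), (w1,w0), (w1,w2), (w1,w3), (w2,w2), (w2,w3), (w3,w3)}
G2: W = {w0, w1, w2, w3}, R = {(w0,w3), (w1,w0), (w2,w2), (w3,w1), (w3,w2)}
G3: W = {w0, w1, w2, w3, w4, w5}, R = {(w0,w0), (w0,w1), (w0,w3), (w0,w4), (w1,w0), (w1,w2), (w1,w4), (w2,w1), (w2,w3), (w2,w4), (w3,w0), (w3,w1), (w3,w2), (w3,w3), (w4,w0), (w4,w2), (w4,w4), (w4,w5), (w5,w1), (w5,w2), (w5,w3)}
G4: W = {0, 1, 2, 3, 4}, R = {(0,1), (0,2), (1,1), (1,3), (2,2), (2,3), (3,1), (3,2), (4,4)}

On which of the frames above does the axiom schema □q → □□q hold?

G1

Frame correspondent (Sahlqvist): ∀x ∀y ∀z (Rxy ∧ Ryz → Rxz) — i.e. transitivity.
G1: condition met.
G2: fails — Rw1w0 and Rw0w3 but not Rw1w3.
G3: fails — Rw3w1 and Rw1w4 but not Rw3w4.
G4: fails — R32 and R23 but not R33.
Valid on: G1.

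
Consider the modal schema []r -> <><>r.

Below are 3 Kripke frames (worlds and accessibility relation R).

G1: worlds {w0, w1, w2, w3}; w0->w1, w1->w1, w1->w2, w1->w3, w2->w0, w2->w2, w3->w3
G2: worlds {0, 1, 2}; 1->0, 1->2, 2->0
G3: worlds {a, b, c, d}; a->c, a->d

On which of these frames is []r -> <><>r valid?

G1

Frame correspondent (Sahlqvist): forall x exists w (xRw & x R^2 w) — i.e. a generalized confluence (Geach) condition.
G1: holds.
G2: fails — at 0 but no w with 0Rw and 0R²w.
G3: fails — at a but no w with aRw and aR²w.
Valid on: G1.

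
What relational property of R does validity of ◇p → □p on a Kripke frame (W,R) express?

partial functionality

Suppose ◇p→□p is valid. Take Rxy, Rxz and set V(p)={y}. Then ◇p at x, so □p at x, so p at z, i.e. z=y.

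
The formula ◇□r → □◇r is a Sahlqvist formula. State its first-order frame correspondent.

convergence: ∀x ∀y ∀z (Rxy ∧ Rxz → ∃w (Ryw ∧ Rzw))

This schema is the .2 axiom.
It corresponds to convergence: ∀x ∀y ∀z (Rxy ∧ Rxz → ∃w (Ryw ∧ Rzw)).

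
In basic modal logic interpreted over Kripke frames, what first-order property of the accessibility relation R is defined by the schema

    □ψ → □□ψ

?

This schema is the 4 axiom.
Its frame correspondent is transitivity — ∀x ∀y ∀z (Rxy ∧ Ryz → Rxz).

Transitivity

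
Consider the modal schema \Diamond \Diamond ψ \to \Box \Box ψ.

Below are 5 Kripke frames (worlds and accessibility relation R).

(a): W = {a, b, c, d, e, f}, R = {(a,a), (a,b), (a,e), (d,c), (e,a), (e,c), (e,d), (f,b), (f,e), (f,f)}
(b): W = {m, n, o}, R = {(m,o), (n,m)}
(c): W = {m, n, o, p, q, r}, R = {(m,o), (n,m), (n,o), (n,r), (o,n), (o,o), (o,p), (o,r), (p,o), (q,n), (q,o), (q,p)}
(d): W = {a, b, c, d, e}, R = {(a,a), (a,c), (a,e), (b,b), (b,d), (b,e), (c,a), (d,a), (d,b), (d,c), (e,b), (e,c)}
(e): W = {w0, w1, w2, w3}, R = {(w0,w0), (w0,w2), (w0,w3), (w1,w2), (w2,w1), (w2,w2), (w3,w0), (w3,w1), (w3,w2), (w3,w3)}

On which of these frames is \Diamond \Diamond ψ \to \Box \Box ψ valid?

Frame correspondent (Sahlqvist): \forall x \forall y \forall z ((x R^2 y \wedge x R^2 z) \to \exists w (y = w \wedge z = w)) — i.e. a generalized confluence (Geach) condition.
(a): fails — aR²a, aR²b but a ≠ b.
(b): condition met.
(c): fails — mR²n, mR²o but n ≠ o.
(d): fails — aR²a, aR²b but a ≠ b.
(e): fails — w0R²w0, w0R²w1 but w0 ≠ w1.
Valid on: (b).

(b)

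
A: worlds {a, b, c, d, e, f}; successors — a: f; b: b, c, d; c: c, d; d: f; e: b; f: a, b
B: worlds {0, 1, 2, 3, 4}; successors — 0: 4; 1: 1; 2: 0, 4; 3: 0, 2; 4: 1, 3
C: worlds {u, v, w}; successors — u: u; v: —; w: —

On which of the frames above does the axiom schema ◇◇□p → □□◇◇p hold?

The schema corresponds to a generalized confluence (Geach) condition: ∀x ∀y ∀z ((xR²y ∧ xR²z) → ∃w (yRw ∧ zR²w)).
A: fails — aR²a, aR²a but no w with aRw and aR²w.
B: fails — 0R²1, 0R²3 but no w with 1Rw and 3R²w.
C: holds.

C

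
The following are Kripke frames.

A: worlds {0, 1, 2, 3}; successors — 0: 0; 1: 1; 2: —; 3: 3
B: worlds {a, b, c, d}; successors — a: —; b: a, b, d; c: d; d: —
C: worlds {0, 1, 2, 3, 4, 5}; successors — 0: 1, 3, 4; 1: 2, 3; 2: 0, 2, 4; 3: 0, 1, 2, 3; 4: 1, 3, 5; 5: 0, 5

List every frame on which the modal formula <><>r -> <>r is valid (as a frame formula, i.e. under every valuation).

The schema corresponds to transitivity: forall x forall y forall z (Rxy & Ryz -> Rxz).
A: condition met.
B: condition met.
C: fails — R32 and R24 but not R34.
Valid on: A, B.

A, B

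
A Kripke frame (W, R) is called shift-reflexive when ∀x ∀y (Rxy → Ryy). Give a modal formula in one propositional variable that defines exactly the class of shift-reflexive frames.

□(□s → s)

A defining formula is □(□s → s) (the T□ axiom).
Suppose □(□s→s) is valid. Take Rxy and set V(s)={w : Ryw}. Then at y, □s holds; since □(□s→s) at x, □s→s at y, so s at y, i.e. Ryy.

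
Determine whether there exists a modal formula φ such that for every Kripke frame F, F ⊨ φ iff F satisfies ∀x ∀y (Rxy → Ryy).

Yes — defined by □(□p → p)

Yes: it is shift-reflexivity, defined by the T□ schema □(□p → p).
Suppose □(□p→p) is valid. Take Rxy and set V(p)={w : Ryw}. Then at y, □p holds; since □(□p→p) at x, □p→p at y, so p at y, i.e. Ryy.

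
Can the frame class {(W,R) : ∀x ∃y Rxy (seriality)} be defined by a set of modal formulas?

Definable; □r → ◇r defines it

The condition is seriality. A defining modal formula is □r → ◇r.
Suppose □r→◇r is valid. At any x set V(r)=W. Then □r at x, so ◇r at x, so x has a successor.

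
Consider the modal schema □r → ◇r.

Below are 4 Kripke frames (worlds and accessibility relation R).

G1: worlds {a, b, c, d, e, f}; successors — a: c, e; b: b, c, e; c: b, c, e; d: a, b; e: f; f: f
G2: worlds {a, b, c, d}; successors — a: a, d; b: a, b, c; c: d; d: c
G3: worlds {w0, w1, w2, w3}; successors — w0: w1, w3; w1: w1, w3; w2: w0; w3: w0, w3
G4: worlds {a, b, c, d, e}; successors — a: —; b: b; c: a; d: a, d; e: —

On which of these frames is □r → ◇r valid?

Frame correspondent (Sahlqvist): ∀x ∃y Rxy — i.e. seriality.
G1: satisfies the condition.
G2: satisfies the condition.
G3: satisfies the condition.
G4: fails — world a has no successor.

G1, G2, G3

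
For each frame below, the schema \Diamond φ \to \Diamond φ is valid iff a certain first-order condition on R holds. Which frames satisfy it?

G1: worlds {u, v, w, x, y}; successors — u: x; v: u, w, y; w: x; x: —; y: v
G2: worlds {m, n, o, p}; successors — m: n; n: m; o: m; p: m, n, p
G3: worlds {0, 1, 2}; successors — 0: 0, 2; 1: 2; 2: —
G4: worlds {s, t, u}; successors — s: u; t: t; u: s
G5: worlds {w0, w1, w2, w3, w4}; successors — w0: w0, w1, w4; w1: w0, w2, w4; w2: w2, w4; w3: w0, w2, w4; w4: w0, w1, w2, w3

G1, G2, G3, G4, G5

Frame correspondent (Sahlqvist): \forall x \forall y (xRy \to \exists w (y = w \wedge xRw)) — i.e. a generalized confluence (Geach) condition.
G1: satisfies the condition.
G2: satisfies the condition.
G3: satisfies the condition.
G4: satisfies the condition.
G5: satisfies the condition.
Valid on: G1, G2, G3, G4, G5.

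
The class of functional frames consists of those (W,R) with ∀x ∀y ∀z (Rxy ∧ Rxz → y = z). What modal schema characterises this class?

◇p → □p

A defining formula is ◇p → □p (the CD axiom).
Suppose ◇p→□p is valid. Take Rxy, Rxz and set V(p)={y}. Then ◇p at x, so □p at x, so p at z, i.e. z=y.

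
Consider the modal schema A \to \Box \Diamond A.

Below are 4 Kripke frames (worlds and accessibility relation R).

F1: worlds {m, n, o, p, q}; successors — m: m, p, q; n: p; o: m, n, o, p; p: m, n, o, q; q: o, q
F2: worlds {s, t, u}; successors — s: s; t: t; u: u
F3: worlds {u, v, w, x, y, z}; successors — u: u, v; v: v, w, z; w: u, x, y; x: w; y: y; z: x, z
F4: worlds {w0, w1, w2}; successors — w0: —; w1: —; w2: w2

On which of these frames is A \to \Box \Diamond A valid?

F2, F4

This is the axiom for symmetry; its first-order frame correspondent is \forall x \forall y (Rxy \to Ryx).
F1: fails — Rom but not Rmo.
F2: condition met.
F3: fails — Ruv but not Rvu.
F4: condition met.
Valid on: F2, F4.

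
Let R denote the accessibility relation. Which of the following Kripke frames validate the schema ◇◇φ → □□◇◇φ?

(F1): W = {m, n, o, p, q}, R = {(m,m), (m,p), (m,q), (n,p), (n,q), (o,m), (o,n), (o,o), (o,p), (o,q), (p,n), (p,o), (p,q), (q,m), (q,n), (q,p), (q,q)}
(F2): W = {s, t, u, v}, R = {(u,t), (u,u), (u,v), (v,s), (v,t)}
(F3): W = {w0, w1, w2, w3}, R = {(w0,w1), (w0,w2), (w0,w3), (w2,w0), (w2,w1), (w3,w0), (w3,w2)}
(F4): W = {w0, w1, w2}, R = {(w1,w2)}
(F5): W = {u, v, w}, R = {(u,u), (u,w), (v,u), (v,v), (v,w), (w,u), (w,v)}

The schema corresponds to a generalized confluence (Geach) condition: ∀x ∀y ∀z ((xR²y ∧ xR²z) → ∃w (y = w ∧ zR²w)).
(F1): satisfies the condition.
(F2): fails — uR²s, uR²s but no w with s=w and sR²w.
(F3): fails — w0R²w0, w0R²w1 but no w with w0=w and w1R²w.
(F4): satisfies the condition.
(F5): satisfies the condition.
Valid on: (F1), (F4), (F5).

(F1), (F4), (F5)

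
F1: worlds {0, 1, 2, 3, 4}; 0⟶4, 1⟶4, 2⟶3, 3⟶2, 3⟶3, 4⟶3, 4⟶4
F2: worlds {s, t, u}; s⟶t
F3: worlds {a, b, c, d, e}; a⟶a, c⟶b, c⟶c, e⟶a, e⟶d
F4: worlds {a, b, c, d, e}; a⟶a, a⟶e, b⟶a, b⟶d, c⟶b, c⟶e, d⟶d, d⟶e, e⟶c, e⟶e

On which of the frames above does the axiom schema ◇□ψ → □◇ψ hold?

F1

Frame correspondent (Sahlqvist): ∀x ∀y ∀z (Rxy ∧ Rxz → ∃w (Ryw ∧ Rzw)) — i.e. convergence.
F1: satisfies the condition.
F2: fails — Rst and Rst but t and t have no common successor.
F3: fails — Rcc and Rcb but c and b have no common successor.
F4: fails — Rcb and Rce but b and e have no common successor.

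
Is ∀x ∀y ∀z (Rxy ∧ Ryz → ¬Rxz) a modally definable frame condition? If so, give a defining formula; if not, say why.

Not definable by any modal formula

If a class were modally definable it would be closed under surjective bounded morphisms (Goldblatt–Thomason).
The 3-cycle (worlds 0,1,2 with 0→1→2→0) is intransitive. Mapping every world to a single reflexive point • is a surjective bounded morphism; the reflexive point is not intransitive (R••∧R•• but R••).
Hence intransitivity is not modally definable.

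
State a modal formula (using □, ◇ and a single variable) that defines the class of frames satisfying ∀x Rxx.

□ψ → ψ

The condition is reflexivity. The T schema □ψ → ψ defines it.
Suppose □ψ→ψ is valid. At any x set V(ψ)={w : Rxw}. Then □ψ holds at x, so ψ holds at x, i.e. Rxx.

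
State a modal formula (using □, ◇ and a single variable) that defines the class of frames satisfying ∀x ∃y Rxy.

□q → ◇q

This is seriality; the standard corresponding axiom is D: □q → ◇q.
Suppose □q→◇q is valid. At any x set V(q)=W. Then □q at x, so ◇q at x, so x has a successor.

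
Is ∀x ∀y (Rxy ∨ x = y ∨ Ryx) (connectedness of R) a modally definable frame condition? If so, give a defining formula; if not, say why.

If a class were modally definable it would be closed under disjoint unions (Goldblatt–Thomason).
Take 3 disjoint single-world reflexive frames: each is trivially connected, but their disjoint union has 3 worlds with no edge between distinct components, so it is not connected.
So the class is not modally definable.

Not definable by any modal formula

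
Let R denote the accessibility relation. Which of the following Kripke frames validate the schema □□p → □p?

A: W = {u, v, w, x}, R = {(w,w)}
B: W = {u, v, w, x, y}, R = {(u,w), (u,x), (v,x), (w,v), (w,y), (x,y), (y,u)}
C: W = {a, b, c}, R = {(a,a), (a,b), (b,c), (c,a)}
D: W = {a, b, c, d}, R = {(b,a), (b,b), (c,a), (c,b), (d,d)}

The schema corresponds to density: ∀x ∀y (Rxy → ∃z (Rxz ∧ Rzy)).
A: satisfies the condition.
B: fails — Ruw but no z with Ruz and Rzw.
C: fails — Rbc but no z with Rbz and Rzc.
D: satisfies the condition.
Valid on: A, D.

A, D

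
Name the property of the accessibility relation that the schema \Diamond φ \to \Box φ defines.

Suppose ◇φ→□φ is valid. Take Rxy, Rxz and set V(φ)={y}. Then ◇φ at x, so □φ at x, so φ at z, i.e. z=y.
Conversely, any frame satisfying \forall x \forall y \forall z (Rxy \wedge Rxz \to y = z) validates the schema.
So the correspondent is partial functionality.

Partial functionality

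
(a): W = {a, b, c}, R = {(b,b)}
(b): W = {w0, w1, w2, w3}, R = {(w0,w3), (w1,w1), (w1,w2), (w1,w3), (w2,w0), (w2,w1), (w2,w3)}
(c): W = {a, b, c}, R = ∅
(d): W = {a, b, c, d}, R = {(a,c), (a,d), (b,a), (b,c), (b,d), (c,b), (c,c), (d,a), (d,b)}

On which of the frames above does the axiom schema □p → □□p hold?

(a), (c)

Frame correspondent (Sahlqvist): ∀x ∀y ∀z (Rxy ∧ Ryz → Rxz) — i.e. transitivity.
(a): condition met.
(b): fails — Rw1w2 and Rw2w0 but not Rw1w0.
(c): condition met.
(d): fails — Rbc and Rcb but not Rbb.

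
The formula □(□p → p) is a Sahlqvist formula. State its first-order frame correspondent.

Suppose □(□p→p) is valid. Take Rxy and set V(p)={w : Ryw}. Then at y, □p holds; since □(□p→p) at x, □p→p at y, so p at y, i.e. Ryy.
The converse is a direct semantic check.
Frame condition: ∀x ∀y (Rxy → Ryy).

Shift-reflexivity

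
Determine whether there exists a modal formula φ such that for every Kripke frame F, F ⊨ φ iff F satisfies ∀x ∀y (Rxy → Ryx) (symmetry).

Yes — defined by p → □◇p

The condition is symmetry. A defining modal formula is p → □◇p.
Suppose p→□◇p is valid. Take Rxy and set V(p)={x}. Then p at x, so □◇p at x, so ◇p at y, so some z with Ryz has p; z=x, i.e. Ryx.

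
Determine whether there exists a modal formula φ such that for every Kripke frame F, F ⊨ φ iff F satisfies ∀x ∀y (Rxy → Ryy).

Yes, by □(□r → r)

This is a Sahlqvist condition; the T□ axiom □(□r → r) defines it.
Suppose □(□r→r) is valid. Take Rxy and set V(r)={w : Ryw}. Then at y, □r holds; since □(□r→r) at x, □r→r at y, so r at y, i.e. Ryy.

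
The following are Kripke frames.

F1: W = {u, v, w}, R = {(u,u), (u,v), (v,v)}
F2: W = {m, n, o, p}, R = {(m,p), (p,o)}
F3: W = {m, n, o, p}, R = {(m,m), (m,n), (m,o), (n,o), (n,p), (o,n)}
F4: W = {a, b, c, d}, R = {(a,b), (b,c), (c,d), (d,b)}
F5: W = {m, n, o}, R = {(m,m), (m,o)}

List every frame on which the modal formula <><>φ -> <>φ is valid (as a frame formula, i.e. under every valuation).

F1, F5

The schema corresponds to transitivity: forall x forall y forall z (Rxy & Ryz -> Rxz).
F1: holds.
F2: fails — Rmp and Rpo but not Rmo.
F3: fails — Ron and Rno but not Roo.
F4: fails — Rdb and Rbc but not Rdc.
F5: holds.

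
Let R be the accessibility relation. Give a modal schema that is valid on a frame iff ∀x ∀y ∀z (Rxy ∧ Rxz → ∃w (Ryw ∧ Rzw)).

◇□r → □◇r

This is convergence; the standard corresponding axiom is .2: ◇□r → □◇r.
Suppose ◇□r→□◇r is valid. Take Rxy, Rxz and set V(r)={w : Ryw}. Then □r at y so ◇□r at x, so □◇r at x, so ◇r at z, giving w with Rzw and Ryw.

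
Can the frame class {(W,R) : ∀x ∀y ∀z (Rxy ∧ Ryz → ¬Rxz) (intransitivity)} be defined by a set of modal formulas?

No — not modally definable

Modal frame validity is preserved under surjective bounded morphisms.
The 3-cycle (worlds a,b,c with a→b→c→a) is intransitive. Mapping every world to a single reflexive point • is a surjective bounded morphism; the reflexive point is not intransitive (R••∧R•• but R••).
Hence intransitivity is not modally definable.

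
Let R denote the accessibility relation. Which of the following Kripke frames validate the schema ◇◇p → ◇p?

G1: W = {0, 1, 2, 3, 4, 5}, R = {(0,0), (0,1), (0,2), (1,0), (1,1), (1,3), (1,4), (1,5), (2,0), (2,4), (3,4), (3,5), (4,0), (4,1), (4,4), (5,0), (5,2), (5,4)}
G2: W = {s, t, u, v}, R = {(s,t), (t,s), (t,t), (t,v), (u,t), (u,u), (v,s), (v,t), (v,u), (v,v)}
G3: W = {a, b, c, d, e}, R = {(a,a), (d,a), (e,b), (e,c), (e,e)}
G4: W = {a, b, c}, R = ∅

The schema corresponds to transitivity: ∀x ∀y ∀z (Rxy ∧ Ryz → Rxz).
G1: fails — R10 and R02 but not R12.
G2: fails — Rtv and Rvu but not Rtu.
G3: ✓.
G4: ✓.
Valid on: G3, G4.

G3, G4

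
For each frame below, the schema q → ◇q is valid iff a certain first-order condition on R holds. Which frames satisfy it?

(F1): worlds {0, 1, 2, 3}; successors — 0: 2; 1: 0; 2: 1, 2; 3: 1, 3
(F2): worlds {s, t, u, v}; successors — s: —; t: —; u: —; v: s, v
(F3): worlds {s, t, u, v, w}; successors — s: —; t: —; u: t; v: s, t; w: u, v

none

The schema corresponds to reflexivity: ∀x Rxx.
(F1): fails — world 0 does not see itself.
(F2): fails — world s does not see itself.
(F3): fails — world s does not see itself.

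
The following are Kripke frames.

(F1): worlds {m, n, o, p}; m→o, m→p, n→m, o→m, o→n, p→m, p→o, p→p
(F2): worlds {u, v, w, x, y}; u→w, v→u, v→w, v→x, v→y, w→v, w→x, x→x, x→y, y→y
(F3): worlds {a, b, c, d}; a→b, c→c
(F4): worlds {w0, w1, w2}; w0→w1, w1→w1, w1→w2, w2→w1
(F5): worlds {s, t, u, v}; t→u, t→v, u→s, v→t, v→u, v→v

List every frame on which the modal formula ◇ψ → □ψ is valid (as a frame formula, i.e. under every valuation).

Frame correspondent (Sahlqvist): ∀x ∀y ∀z (Rxy ∧ Rxz → y = z) — i.e. partial functionality.
(F1): fails — m sees both o and p.
(F2): fails — v sees both u and w.
(F3): satisfies the condition.
(F4): fails — w1 sees both w1 and w2.
(F5): fails — t sees both u and v.

(F3)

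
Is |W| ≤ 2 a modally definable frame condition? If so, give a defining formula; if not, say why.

Any modally definable frame class is closed under disjoint unions.
Any modal formula valid on each of 3 disjoint one-world frames is valid on their disjoint union (validity is preserved under disjoint unions). Each one-world frame has |W|=1≤2, but the union has |W|=3.
Hence having at most 2 worlds is not modally definable.

Not definable by any modal formula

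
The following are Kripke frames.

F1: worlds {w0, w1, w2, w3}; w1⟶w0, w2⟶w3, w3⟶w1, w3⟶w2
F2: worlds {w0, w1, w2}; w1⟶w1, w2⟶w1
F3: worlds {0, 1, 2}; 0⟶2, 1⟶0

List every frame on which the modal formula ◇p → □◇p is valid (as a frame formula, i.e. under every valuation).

The schema corresponds to the Euclidean property: ∀x ∀y ∀z (Rxy ∧ Rxz → Ryz).
F1: fails — Rw1w0 and Rw1w0 but not Rw0w0.
F2: holds.
F3: fails — R02 and R02 but not R22.
Valid on: F2.

F2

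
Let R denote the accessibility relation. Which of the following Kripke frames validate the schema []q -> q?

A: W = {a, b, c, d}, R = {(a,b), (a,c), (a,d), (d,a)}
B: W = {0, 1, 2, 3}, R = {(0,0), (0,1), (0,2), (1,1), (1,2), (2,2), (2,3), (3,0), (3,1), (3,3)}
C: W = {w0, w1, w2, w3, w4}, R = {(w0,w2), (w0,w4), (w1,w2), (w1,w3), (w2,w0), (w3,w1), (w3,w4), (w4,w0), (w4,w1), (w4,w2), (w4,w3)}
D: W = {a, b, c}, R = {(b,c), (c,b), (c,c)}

Frame correspondent (Sahlqvist): forall x Rxx — i.e. reflexivity.
A: fails — world a does not see itself.
B: condition met.
C: fails — world w0 does not see itself.
D: fails — world a does not see itself.

B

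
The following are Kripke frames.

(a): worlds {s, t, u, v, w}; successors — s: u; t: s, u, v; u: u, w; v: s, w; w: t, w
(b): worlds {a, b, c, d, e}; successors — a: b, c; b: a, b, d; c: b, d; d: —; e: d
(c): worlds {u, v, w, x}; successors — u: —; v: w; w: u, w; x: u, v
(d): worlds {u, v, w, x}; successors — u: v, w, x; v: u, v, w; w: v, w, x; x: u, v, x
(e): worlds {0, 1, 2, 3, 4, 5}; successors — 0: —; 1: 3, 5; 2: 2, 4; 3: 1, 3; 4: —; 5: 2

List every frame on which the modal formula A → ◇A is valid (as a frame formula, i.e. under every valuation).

none

This is the axiom for a generalized confluence (Geach) condition; its first-order frame correspondent is ∀x ∃w (x = w ∧ xRw).
(a): fails — at s but no w* with s=w* and sRw*.
(b): fails — at a but no w with a=w and aRw.
(c): fails — at u but no t with u=t and uRt.
(d): fails — at u but no t with u=t and uRt.
(e): fails — at 0 but no w with 0=w and 0Rw.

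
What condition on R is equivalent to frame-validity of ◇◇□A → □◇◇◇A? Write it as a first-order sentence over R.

∀x ∀y ∀z ((xR²y ∧ xRz) → ∃w (yRw ∧ zR³w))

This is a Sahlqvist (Geach-type) schema ◇^2□^1A → □^1◇^3A.
Minimal-valuation argument: fix x; take any y with xR^2y and any z with xR^1z. Set V(A) to the set of worlds R-reachable from y in exactly 1 step. Then □^1A holds at y, so the antecedent holds at x; validity forces ◇^3A at z, giving a w with zR^3w and yR^1w.
First-order correspondent: ∀x ∀y ∀z ((xR²y ∧ xRz) → ∃w (yRw ∧ zR³w)).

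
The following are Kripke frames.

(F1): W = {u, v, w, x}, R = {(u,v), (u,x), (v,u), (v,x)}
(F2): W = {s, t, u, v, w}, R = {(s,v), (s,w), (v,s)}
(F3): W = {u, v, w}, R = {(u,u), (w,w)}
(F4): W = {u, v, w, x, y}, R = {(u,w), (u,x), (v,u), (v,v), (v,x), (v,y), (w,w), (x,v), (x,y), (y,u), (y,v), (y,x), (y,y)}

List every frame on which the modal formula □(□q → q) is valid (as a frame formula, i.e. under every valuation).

(F3)

This is the axiom for shift-reflexivity; its first-order frame correspondent is ∀x ∀y (Rxy → Ryy).
(F1): fails — Ruv but not Rvv.
(F2): fails — Rsv but not Rvv.
(F3): satisfies the condition.
(F4): fails — Ryx but not Rxx.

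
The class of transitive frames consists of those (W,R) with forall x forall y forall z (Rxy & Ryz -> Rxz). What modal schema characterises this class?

This is transitivity; the standard corresponding axiom is 4: □ψ → □□ψ.
Suppose □ψ→□□ψ is valid. Take Rxy, Ryz and set V(ψ)={w : Rxw}. Then □ψ at x, so □□ψ at x, so □ψ at y, so ψ at z, i.e. Rxz.

□ψ → □□ψ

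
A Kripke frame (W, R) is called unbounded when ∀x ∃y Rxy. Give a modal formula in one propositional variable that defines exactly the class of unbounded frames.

The condition is seriality. The D schema □ψ → ◇ψ defines it.
Suppose □ψ→◇ψ is valid. At any x set V(ψ)=W. Then □ψ at x, so ◇ψ at x, so x has a successor.

□ψ → ◇ψ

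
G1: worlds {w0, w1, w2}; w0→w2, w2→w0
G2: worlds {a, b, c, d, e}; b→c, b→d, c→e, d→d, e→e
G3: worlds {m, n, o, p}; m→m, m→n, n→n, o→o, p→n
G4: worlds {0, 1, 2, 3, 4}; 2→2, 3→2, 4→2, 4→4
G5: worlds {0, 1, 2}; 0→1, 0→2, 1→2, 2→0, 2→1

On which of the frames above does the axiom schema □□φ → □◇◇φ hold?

This is the axiom for a generalized confluence (Geach) condition; its first-order frame correspondent is ∀x ∀z (xRz → ∃w (xR²w ∧ zR²w)).
G1: fails — w0Rw2 but no w with w0R²w and w2R²w.
G2: ✓.
G3: ✓.
G4: ✓.
G5: ✓.
Valid on: G2, G3, G4, G5.

G2, G3, G4, G5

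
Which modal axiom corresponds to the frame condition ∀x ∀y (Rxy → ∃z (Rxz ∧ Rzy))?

A defining formula is □□r → □r (the C4 axiom).
Suppose □□r→□r is valid. Take Rxy and set V(r)={w : xR²w}. Then □□r at x, so □r at x, so r at y, i.e. ∃z(Rxz∧Rzy).

□□r → □r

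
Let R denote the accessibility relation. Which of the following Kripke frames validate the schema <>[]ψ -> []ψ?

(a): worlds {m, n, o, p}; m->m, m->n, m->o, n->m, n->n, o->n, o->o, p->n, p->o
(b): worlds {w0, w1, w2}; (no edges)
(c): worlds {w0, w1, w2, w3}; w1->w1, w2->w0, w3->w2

(b)

This is the axiom for the Euclidean property; its first-order frame correspondent is forall x forall y forall z (Rxy & Rxz -> Ryz).
(a): fails — Rmo and Rmm but not Rom.
(b): condition met.
(c): fails — Rw2w0 and Rw2w0 but not Rw0w0.
Valid on: (b).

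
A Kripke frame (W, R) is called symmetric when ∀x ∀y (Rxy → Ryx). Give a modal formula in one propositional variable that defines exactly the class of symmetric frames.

ψ → □◇ψ

A defining formula is ψ → □◇ψ (the B axiom).
Suppose ψ→□◇ψ is valid. Take Rxy and set V(ψ)={x}. Then ψ at x, so □◇ψ at x, so ◇ψ at y, so some z with Ryz has ψ; z=x, i.e. Ryx.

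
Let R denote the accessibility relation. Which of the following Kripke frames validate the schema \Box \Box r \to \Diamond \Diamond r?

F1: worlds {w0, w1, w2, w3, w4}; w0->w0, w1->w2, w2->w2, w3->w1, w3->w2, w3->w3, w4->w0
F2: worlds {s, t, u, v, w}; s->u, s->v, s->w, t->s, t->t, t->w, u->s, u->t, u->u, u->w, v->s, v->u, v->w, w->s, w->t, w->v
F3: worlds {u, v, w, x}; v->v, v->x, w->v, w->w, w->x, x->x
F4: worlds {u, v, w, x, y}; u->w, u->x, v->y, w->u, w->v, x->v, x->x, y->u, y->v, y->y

The schema corresponds to a generalized confluence (Geach) condition: \forall x \exists w (x R^2 w \wedge x R^2 w).
F1: satisfies the condition.
F2: satisfies the condition.
F3: fails — at u but no t with uR²t and uR²t.
F4: satisfies the condition.

F1, F2, F4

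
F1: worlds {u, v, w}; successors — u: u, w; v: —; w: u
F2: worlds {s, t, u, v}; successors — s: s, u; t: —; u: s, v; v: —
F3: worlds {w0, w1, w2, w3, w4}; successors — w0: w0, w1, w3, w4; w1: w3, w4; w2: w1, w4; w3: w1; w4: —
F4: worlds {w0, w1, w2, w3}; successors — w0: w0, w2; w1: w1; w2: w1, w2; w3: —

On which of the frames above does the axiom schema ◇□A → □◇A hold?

F1, F4

The schema corresponds to convergence: ∀x ∀y ∀z (Rxy ∧ Rxz → ∃w (Ryw ∧ Rzw)).
F1: holds.
F2: fails — Rus and Ruv but s and v have no common successor.
F3: fails — Rw0w4 and Rw0w4 but w4 and w4 have no common successor.
F4: holds.
Valid on: F1, F4.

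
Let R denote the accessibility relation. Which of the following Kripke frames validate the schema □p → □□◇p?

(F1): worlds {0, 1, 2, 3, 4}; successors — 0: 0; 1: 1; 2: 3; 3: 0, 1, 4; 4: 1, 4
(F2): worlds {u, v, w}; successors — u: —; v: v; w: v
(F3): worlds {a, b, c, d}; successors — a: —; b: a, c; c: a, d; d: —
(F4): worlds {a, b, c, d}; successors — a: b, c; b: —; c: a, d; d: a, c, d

Frame correspondent (Sahlqvist): ∀x ∀z (xR²z → ∃w (xRw ∧ zRw)) — i.e. a generalized confluence (Geach) condition.
(F1): fails — 2R²0 but no w with 2Rw and 0Rw.
(F2): holds.
(F3): fails — bR²a but no w with bRw and aRw.
(F4): fails — cR²a but no w with cRw and aRw.
Valid on: (F2).

(F2)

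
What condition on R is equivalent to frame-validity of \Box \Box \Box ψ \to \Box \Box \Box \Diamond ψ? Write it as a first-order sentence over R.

This is a Sahlqvist (Geach-type) schema ◇^0□^3ψ → □^3◇^1ψ.
Minimal-valuation argument: fix x; take any y with xR^0y and any z with xR^3z. Set V(ψ) to the set of worlds R-reachable from y in exactly 3 steps. Then □^3ψ holds at y, so the antecedent holds at x; validity forces ◇^1ψ at z, giving a w with zR^1w and yR^3w.
First-order correspondent: \forall x \forall z (x R^3 z \to \exists w (x R^3 w \wedge zRw)).

\forall x \forall z (x R^3 z \to \exists w (x R^3 w \wedge zRw))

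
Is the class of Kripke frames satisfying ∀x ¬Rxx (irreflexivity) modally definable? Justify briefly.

Not definable by any modal formula

Any modally definable frame class is closed under surjective bounded morphisms.
The 3-cycle (worlds s,t,u with s→t→u→s) is irreflexive, and the map sending every world to a single reflexive point • is a surjective bounded morphism (forth: every edge maps to (•,•); back: every world has a successor). So any modal formula valid on the 3-cycle is also valid on the reflexive point, which is not irreflexive.
So the class is not modally definable.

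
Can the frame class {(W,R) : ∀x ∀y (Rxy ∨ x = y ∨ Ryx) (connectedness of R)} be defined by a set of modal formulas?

If a class were modally definable it would be closed under disjoint unions (Goldblatt–Thomason).
Take 2 disjoint single-world reflexive frames: each is trivially connected, but their disjoint union has 2 worlds with no edge between distinct components, so it is not connected.
Hence connectedness of R is not modally definable.

No — not modally definable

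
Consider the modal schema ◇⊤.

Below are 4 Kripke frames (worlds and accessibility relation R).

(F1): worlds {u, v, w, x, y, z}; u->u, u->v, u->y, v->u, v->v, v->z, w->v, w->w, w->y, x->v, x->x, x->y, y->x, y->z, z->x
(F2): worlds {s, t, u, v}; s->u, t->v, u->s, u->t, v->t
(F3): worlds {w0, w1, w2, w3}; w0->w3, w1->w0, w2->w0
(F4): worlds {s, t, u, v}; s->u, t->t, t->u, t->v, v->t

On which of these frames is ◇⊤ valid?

The schema corresponds to seriality: ∀x ∃y Rxy.
(F1): satisfies the condition.
(F2): satisfies the condition.
(F3): fails — world w3 has no successor.
(F4): fails — world u has no successor.

(F1), (F2)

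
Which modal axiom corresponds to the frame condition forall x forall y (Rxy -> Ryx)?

The condition is symmetry. The B schema r → □◇r defines it.

r → □◇r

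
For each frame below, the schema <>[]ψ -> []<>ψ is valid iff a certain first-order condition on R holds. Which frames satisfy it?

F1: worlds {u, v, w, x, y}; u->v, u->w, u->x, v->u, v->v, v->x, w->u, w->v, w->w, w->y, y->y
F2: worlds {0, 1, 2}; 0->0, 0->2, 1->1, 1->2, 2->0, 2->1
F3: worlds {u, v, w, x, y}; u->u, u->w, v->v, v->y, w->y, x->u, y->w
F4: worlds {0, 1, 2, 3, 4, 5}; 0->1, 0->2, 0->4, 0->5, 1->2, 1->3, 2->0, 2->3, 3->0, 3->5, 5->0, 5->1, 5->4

The schema corresponds to convergence: forall x forall y forall z (Rxy & Rxz -> exists w (Ryw & Rzw)).
F1: fails — Ruv and Rux but v and x have no common successor.
F2: condition met.
F3: fails — Ruw and Ruu but w and u have no common successor.
F4: fails — R02 and R04 but 2 and 4 have no common successor.

F2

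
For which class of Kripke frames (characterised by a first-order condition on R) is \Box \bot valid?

□⊥ is valid iff no world has any successor (otherwise □⊥ fails at any world with one).

emptiness of R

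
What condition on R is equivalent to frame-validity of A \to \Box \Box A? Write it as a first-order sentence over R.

\forall x \forall z (x R^2 z \to \exists w (x = w \wedge z = w))

This is a Sahlqvist (Geach-type) schema ◇^0□^0A → □^2◇^0A.
First-order correspondent: \forall x \forall z (x R^2 z \to \exists w (x = w \wedge z = w)).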